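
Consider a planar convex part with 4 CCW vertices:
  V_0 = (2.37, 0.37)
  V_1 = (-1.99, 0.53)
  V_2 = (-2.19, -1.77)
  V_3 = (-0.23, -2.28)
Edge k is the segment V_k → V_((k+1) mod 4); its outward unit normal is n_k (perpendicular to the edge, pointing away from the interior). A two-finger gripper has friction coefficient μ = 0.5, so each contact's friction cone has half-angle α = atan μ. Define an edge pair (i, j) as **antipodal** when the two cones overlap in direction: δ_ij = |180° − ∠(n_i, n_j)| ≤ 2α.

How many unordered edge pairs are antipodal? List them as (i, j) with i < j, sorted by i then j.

α = atan 0.5 = 26.57°;  2α = 53.13°
n_0 = (+0.0367, +0.9993)
n_1 = (-0.9962, +0.0866)
n_2 = (-0.2518, -0.9678)
n_3 = (+0.7138, -0.7003)
  (0,1): δ = 92.87°  ·
  (0,2): δ = 12.48°  ✓
  (0,3): δ = 47.65°  ✓
  (1,2): δ = 99.62°  ·
  (1,3): δ = 39.48°  ✓
  (2,3): δ = 119.87°  ·
antipodal pairs: 3

count = 3; pairs: (0,2), (0,3), (1,3)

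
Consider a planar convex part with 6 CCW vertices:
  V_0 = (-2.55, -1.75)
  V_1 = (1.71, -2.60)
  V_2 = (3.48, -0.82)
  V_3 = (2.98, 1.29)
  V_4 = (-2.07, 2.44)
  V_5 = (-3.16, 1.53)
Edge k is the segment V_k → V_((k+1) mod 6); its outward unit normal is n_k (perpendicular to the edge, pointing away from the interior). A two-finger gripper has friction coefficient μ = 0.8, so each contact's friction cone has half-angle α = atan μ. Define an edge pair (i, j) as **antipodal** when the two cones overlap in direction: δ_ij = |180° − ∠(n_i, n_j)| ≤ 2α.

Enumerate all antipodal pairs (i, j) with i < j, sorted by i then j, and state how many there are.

count = 9; pairs: (0,2), (0,3), (0,4), (1,3), (1,4), (1,5), (2,4), (2,5), (3,5)

α = atan 0.8 = 38.66°;  2α = 77.32°
n_0 = (-0.1957, -0.9807)
n_1 = (+0.7091, -0.7051)
n_2 = (+0.9731, +0.2306)
n_3 = (+0.2220, +0.9750)
n_4 = (-0.6409, +0.7676)
n_5 = (-0.9831, -0.1828)
  (0,1): δ = 123.55°  ·
  (0,2): δ = 65.38°  ✓
  (0,3): δ = 1.54°  ✓
  (0,4): δ = 51.14°  ✓
  (0,5): δ = 111.82°  ·
  (1,2): δ = 121.83°  ·
  (1,3): δ = 57.99°  ✓
  (1,4): δ = 5.30°  ✓
  (1,5): δ = 55.37°  ✓
  (2,3): δ = 116.16°  ·
  (2,4): δ = 63.47°  ✓
  (2,5): δ = 2.80°  ✓
  (3,4): δ = 127.31°  ·
  (3,5): δ = 66.64°  ✓
  (4,5): δ = 119.32°  ·
antipodal pairs: 9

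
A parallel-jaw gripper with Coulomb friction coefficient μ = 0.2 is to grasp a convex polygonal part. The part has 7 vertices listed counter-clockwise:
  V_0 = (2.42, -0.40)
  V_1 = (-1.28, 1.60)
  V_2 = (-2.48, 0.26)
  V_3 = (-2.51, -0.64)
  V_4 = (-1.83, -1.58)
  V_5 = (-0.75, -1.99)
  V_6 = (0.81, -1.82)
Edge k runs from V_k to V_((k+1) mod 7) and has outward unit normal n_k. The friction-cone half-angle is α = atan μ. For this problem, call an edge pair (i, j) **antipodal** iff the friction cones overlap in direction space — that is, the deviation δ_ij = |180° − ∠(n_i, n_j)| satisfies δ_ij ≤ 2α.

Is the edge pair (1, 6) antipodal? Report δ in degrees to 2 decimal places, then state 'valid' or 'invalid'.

α = atan 0.2 = 11.31°;  2α = 22.62°
edge 1: e_1 = (-1.20, -1.34);  n_1 = (-0.7450, +0.6671)
edge 6: e_6 = (+1.61, +1.42);  n_6 = (+0.6615, -0.7500)
∠(n_1, n_6) = 173.26°
δ = |180° − 173.26°| = 6.74°
6.74° ≤ 2α = 22.62°  →  valid

δ = 6.74°, valid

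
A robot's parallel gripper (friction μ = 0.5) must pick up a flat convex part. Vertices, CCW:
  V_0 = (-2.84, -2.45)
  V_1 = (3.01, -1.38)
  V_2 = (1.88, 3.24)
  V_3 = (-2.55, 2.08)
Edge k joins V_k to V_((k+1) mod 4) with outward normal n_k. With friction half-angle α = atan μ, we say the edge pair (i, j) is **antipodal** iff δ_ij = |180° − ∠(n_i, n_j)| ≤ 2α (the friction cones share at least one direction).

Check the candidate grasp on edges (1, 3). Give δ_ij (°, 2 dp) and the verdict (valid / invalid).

δ = 17.41°, valid

α = atan 0.5 = 26.57°;  2α = 53.13°
edge 1: e_1 = (-1.13, +4.62);  n_1 = (+0.9714, +0.2376)
edge 3: e_3 = (-0.29, -4.53);  n_3 = (-0.9980, +0.0639)
∠(n_1, n_3) = 162.59°
δ = |180° − 162.59°| = 17.41°
17.41° ≤ 2α = 53.13°  →  valid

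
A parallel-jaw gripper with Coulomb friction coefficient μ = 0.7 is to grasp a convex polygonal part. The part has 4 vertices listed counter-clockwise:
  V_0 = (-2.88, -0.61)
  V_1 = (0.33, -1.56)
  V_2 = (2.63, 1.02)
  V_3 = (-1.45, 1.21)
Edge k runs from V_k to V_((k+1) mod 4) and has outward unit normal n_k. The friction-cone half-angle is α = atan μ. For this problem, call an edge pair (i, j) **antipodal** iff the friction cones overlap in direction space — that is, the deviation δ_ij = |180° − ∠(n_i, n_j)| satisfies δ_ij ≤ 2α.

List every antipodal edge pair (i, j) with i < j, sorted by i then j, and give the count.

count = 4; pairs: (0,2), (0,3), (1,2), (1,3)

α = atan 0.7 = 34.99°;  2α = 69.98°
n_0 = (-0.2838, -0.9589)
n_1 = (+0.7465, -0.6654)
n_2 = (+0.0465, +0.9989)
n_3 = (-0.7863, +0.6178)
  (0,1): δ = 115.23°  ·
  (0,2): δ = 13.82°  ✓
  (0,3): δ = 68.33°  ✓
  (1,2): δ = 50.95°  ✓
  (1,3): δ = 3.56°  ✓
  (2,3): δ = 125.49°  ·
antipodal pairs: 4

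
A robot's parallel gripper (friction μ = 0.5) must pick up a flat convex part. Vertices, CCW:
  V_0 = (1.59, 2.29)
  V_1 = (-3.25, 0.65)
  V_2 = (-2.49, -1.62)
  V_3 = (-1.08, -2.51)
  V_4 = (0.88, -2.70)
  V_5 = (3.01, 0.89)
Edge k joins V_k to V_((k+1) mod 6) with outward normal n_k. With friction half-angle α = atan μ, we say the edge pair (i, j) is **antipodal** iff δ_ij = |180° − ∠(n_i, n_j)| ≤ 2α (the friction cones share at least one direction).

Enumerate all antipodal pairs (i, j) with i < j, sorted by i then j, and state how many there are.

count = 7; pairs: (0,2), (0,3), (0,4), (1,4), (1,5), (2,5), (3,5)

α = atan 0.5 = 26.57°;  2α = 53.13°
n_0 = (-0.3209, +0.9471)
n_1 = (-0.9483, -0.3175)
n_2 = (-0.5338, -0.8456)
n_3 = (-0.0965, -0.9953)
n_4 = (+0.8600, -0.5103)
n_5 = (+0.7021, +0.7121)
  (0,1): δ = 90.21°  ·
  (0,2): δ = 50.98°  ✓
  (0,3): δ = 24.26°  ✓
  (0,4): δ = 40.60°  ✓
  (0,5): δ = 116.69°  ·
  (1,2): δ = 140.77°  ·
  (1,3): δ = 114.05°  ·
  (1,4): δ = 49.19°  ✓
  (1,5): δ = 26.90°  ✓
  (2,3): δ = 153.28°  ·
  (2,4): δ = 88.42°  ·
  (2,5): δ = 12.33°  ✓
  (3,4): δ = 115.14°  ·
  (3,5): δ = 39.06°  ✓
  (4,5): δ = 103.91°  ·
antipodal pairs: 7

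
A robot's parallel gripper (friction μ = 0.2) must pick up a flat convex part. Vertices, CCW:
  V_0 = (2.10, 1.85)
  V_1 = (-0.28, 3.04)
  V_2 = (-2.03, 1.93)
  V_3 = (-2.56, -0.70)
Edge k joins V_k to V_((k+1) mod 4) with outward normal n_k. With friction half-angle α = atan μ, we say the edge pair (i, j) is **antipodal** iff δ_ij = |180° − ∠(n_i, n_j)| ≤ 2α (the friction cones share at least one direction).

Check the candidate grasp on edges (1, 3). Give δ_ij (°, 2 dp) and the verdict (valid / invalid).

α = atan 0.2 = 11.31°;  2α = 22.62°
edge 1: e_1 = (-1.75, -1.11);  n_1 = (-0.5356, +0.8445)
edge 3: e_3 = (+4.66, +2.55);  n_3 = (+0.4800, -0.8772)
∠(n_1, n_3) = 176.30°
δ = |180° − 176.30°| = 3.70°
3.70° ≤ 2α = 22.62°  →  valid

δ = 3.70°, valid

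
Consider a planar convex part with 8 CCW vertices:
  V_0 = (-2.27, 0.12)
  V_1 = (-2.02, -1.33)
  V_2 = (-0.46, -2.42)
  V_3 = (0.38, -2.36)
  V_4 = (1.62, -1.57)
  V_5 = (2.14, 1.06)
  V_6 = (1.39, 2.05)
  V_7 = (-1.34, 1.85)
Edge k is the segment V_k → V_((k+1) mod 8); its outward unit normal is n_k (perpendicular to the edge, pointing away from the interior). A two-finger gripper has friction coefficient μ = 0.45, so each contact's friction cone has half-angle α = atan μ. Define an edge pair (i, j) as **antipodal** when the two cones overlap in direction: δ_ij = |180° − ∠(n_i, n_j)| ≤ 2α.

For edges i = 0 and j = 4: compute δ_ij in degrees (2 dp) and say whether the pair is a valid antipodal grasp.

α = atan 0.45 = 24.23°;  2α = 48.46°
edge 0: e_0 = (+0.25, -1.45);  n_0 = (-0.9855, -0.1699)
edge 4: e_4 = (+0.52, +2.63);  n_4 = (+0.9810, -0.1940)
∠(n_0, n_4) = 159.03°
δ = |180° − 159.03°| = 20.97°
20.97° ≤ 2α = 48.46°  →  valid

δ = 20.97°, valid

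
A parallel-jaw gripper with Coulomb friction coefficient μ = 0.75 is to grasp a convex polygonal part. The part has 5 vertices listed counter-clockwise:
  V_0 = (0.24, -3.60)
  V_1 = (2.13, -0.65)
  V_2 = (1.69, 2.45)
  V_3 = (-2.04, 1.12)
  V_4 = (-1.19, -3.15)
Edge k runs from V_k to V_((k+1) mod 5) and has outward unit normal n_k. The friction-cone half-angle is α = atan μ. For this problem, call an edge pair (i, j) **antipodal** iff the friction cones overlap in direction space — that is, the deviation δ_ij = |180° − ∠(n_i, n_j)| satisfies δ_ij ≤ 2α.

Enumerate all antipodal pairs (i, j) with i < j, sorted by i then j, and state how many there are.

α = atan 0.75 = 36.87°;  2α = 73.74°
n_0 = (+0.8420, -0.5395)
n_1 = (+0.9901, +0.1405)
n_2 = (-0.3359, +0.9419)
n_3 = (-0.9808, -0.1952)
n_4 = (-0.3002, -0.9539)
  (0,1): δ = 139.27°  ·
  (0,2): δ = 37.73°  ✓
  (0,3): δ = 43.91°  ✓
  (0,4): δ = 105.18°  ·
  (1,2): δ = 78.45°  ·
  (1,3): δ = 3.18°  ✓
  (1,4): δ = 64.45°  ✓
  (2,3): δ = 98.37°  ·
  (2,4): δ = 37.09°  ✓
  (3,4): δ = 118.73°  ·
antipodal pairs: 5

count = 5; pairs: (0,2), (0,3), (1,3), (1,4), (2,4)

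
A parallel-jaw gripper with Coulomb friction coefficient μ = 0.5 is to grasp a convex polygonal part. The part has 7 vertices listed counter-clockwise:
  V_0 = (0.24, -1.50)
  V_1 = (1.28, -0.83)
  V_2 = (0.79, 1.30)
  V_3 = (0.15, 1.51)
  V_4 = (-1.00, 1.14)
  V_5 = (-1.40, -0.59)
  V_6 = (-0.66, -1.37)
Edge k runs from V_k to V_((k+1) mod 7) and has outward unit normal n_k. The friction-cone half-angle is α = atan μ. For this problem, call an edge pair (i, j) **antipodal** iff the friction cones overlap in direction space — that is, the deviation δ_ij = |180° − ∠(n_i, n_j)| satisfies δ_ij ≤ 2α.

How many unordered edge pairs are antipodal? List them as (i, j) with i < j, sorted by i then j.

α = atan 0.5 = 26.57°;  2α = 53.13°
n_0 = (+0.5416, -0.8407)
n_1 = (+0.9745, +0.2242)
n_2 = (+0.3118, +0.9502)
n_3 = (-0.3063, +0.9519)
n_4 = (-0.9743, +0.2253)
n_5 = (-0.7255, -0.6883)
n_6 = (-0.1430, -0.9897)
  (0,1): δ = 109.84°  ·
  (0,2): δ = 50.96°  ✓
  (0,3): δ = 14.96°  ✓
  (0,4): δ = 44.19°  ✓
  (0,5): δ = 100.70°  ·
  (0,6): δ = 138.99°  ·
  (1,2): δ = 121.12°  ·
  (1,3): δ = 85.12°  ·
  (1,4): δ = 25.97°  ✓
  (1,5): δ = 30.54°  ✓
  (1,6): δ = 68.83°  ·
  (2,3): δ = 144.00°  ·
  (2,4): δ = 84.85°  ·
  (2,5): δ = 28.34°  ✓
  (2,6): δ = 9.95°  ✓
  (3,4): δ = 120.85°  ·
  (3,5): δ = 64.34°  ·
  (3,6): δ = 26.05°  ✓
  (4,5): δ = 123.49°  ·
  (4,6): δ = 85.20°  ·
  (5,6): δ = 141.71°  ·
antipodal pairs: 8

count = 8; pairs: (0,2), (0,3), (0,4), (1,4), (1,5), (2,5), (2,6), (3,6)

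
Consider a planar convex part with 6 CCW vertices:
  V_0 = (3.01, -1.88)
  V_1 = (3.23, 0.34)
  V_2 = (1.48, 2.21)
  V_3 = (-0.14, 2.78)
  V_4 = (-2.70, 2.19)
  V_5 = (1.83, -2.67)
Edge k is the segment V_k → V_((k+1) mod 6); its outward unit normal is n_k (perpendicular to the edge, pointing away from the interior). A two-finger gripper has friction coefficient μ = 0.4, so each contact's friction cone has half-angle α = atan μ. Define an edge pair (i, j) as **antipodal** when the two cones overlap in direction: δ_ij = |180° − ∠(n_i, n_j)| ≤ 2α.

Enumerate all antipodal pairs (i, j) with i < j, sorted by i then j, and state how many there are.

count = 3; pairs: (1,4), (2,4), (3,5)

α = atan 0.4 = 21.80°;  2α = 43.60°
n_0 = (+0.9951, -0.0986)
n_1 = (+0.7301, +0.6833)
n_2 = (+0.3319, +0.9433)
n_3 = (-0.2246, +0.9745)
n_4 = (-0.7315, -0.6818)
n_5 = (+0.5563, -0.8310)
  (0,1): δ = 131.24°  ·
  (0,2): δ = 103.73°  ·
  (0,3): δ = 71.36°  ·
  (0,4): δ = 48.65°  ·
  (0,5): δ = 129.46°  ·
  (1,2): δ = 152.49°  ·
  (1,3): δ = 120.12°  ·
  (1,4): δ = 0.11°  ✓
  (1,5): δ = 80.70°  ·
  (2,3): δ = 147.64°  ·
  (2,4): δ = 27.63°  ✓
  (2,5): δ = 53.19°  ·
  (3,4): δ = 59.99°  ·
  (3,5): δ = 20.82°  ✓
  (4,5): δ = 99.19°  ·
antipodal pairs: 3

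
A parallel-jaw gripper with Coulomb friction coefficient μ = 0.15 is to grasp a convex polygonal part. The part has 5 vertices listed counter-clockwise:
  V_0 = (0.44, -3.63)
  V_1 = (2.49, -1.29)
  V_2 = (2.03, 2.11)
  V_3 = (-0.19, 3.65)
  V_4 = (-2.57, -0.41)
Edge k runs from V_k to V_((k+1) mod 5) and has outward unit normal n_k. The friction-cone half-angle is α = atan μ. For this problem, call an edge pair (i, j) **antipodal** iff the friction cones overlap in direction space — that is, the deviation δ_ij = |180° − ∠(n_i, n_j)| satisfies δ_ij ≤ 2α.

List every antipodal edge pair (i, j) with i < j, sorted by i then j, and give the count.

count = 2; pairs: (0,3), (2,4)

α = atan 0.15 = 8.53°;  2α = 17.06°
n_0 = (+0.7522, -0.6590)
n_1 = (+0.9910, +0.1341)
n_2 = (+0.5700, +0.8217)
n_3 = (-0.8627, +0.5057)
n_4 = (-0.7305, -0.6829)
  (0,1): δ = 131.07°  ·
  (0,2): δ = 83.53°  ·
  (0,3): δ = 10.84°  ✓
  (0,4): δ = 84.29°  ·
  (1,2): δ = 132.45°  ·
  (1,3): δ = 38.08°  ·
  (1,4): δ = 35.36°  ·
  (2,3): δ = 85.63°  ·
  (2,4): δ = 12.18°  ✓
  (3,4): δ = 106.55°  ·
antipodal pairs: 2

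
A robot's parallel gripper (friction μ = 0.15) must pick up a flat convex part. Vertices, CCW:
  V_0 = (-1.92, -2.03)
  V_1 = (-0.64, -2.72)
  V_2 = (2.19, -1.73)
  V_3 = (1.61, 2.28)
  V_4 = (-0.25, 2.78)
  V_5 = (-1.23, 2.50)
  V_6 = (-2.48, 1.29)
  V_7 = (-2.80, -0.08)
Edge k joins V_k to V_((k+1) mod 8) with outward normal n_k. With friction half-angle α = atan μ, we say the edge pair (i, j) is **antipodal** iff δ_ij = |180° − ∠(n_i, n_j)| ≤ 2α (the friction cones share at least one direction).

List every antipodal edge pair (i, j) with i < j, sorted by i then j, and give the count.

count = 3; pairs: (0,3), (1,4), (2,7)

α = atan 0.15 = 8.53°;  2α = 17.06°
n_0 = (-0.4745, -0.8803)
n_1 = (+0.3302, -0.9439)
n_2 = (+0.9897, +0.1431)
n_3 = (+0.2596, +0.9657)
n_4 = (-0.2747, +0.9615)
n_5 = (-0.6955, +0.7185)
n_6 = (-0.9738, +0.2275)
n_7 = (-0.9115, -0.4113)
  (0,1): δ = 132.39°  ·
  (0,2): δ = 53.44°  ·
  (0,3): δ = 13.28°  ✓
  (0,4): δ = 44.27°  ·
  (0,5): δ = 72.40°  ·
  (0,6): δ = 105.18°  ·
  (0,7): δ = 142.62°  ·
  (1,2): δ = 101.05°  ·
  (1,3): δ = 34.33°  ·
  (1,4): δ = 3.34°  ✓
  (1,5): δ = 24.79°  ·
  (1,6): δ = 57.57°  ·
  (1,7): δ = 95.01°  ·
  (2,3): δ = 113.28°  ·
  (2,4): δ = 82.28°  ·
  (2,5): δ = 54.16°  ·
  (2,6): δ = 21.38°  ·
  (2,7): δ = 16.06°  ✓
  (3,4): δ = 149.01°  ·
  (3,5): δ = 120.89°  ·
  (3,6): δ = 88.10°  ·
  (3,7): δ = 50.66°  ·
  (4,5): δ = 151.88°  ·
  (4,6): δ = 119.09°  ·
  (4,7): δ = 81.66°  ·
  (5,6): δ = 147.22°  ·
  (5,7): δ = 109.78°  ·
  (6,7): δ = 142.56°  ·
antipodal pairs: 3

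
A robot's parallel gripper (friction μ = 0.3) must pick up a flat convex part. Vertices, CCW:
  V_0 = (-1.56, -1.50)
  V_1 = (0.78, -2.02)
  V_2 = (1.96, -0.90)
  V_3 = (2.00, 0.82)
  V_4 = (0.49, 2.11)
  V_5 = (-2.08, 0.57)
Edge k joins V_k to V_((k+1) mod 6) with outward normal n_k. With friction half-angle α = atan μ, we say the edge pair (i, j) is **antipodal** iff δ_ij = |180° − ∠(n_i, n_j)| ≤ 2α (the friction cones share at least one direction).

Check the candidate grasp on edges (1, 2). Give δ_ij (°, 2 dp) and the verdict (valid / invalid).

δ = 134.84°, invalid

α = atan 0.3 = 16.70°;  2α = 33.40°
edge 1: e_1 = (+1.18, +1.12);  n_1 = (+0.6884, -0.7253)
edge 2: e_2 = (+0.04, +1.72);  n_2 = (+0.9997, -0.0232)
∠(n_1, n_2) = 45.16°
δ = |180° − 45.16°| = 134.84°
134.84° > 2α = 33.40°  →  invalid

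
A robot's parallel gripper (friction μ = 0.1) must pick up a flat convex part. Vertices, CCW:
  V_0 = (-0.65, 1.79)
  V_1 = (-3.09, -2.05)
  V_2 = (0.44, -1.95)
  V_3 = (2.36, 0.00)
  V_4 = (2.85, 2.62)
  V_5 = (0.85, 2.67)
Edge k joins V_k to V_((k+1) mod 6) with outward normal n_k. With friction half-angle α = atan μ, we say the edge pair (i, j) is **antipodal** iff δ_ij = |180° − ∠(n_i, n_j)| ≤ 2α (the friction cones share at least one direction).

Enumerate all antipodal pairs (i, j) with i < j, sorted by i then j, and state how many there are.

count = 1; pairs: (1,4)

α = atan 0.1 = 5.71°;  2α = 11.42°
n_0 = (-0.8440, +0.5363)
n_1 = (+0.0283, -0.9996)
n_2 = (+0.7126, -0.7016)
n_3 = (+0.9830, -0.1838)
n_4 = (+0.0250, +0.9997)
n_5 = (-0.5060, +0.8625)
  (0,1): δ = 55.94°  ·
  (0,2): δ = 12.12°  ·
  (0,3): δ = 21.84°  ·
  (0,4): δ = 121.00°  ·
  (0,5): δ = 152.83°  ·
  (1,2): δ = 136.18°  ·
  (1,3): δ = 102.22°  ·
  (1,4): δ = 3.05°  ✓
  (1,5): δ = 28.78°  ·
  (2,3): δ = 146.04°  ·
  (2,4): δ = 46.88°  ·
  (2,5): δ = 15.05°  ·
  (3,4): δ = 80.84°  ·
  (3,5): δ = 49.01°  ·
  (4,5): δ = 148.17°  ·
antipodal pairs: 1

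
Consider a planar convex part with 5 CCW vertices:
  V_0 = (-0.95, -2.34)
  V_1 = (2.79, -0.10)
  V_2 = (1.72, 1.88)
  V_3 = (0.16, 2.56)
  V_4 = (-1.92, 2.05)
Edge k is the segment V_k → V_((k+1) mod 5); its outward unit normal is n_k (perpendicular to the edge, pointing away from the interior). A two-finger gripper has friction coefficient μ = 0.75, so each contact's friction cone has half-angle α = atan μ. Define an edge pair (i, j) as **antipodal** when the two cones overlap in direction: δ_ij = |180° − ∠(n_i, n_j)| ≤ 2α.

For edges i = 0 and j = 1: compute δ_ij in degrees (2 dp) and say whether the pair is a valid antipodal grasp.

α = atan 0.75 = 36.87°;  2α = 73.74°
edge 0: e_0 = (+3.74, +2.24);  n_0 = (+0.5138, -0.8579)
edge 1: e_1 = (-1.07, +1.98);  n_1 = (+0.8798, +0.4754)
∠(n_0, n_1) = 87.47°
δ = |180° − 87.47°| = 92.53°
92.53° > 2α = 73.74°  →  invalid

δ = 92.53°, invalid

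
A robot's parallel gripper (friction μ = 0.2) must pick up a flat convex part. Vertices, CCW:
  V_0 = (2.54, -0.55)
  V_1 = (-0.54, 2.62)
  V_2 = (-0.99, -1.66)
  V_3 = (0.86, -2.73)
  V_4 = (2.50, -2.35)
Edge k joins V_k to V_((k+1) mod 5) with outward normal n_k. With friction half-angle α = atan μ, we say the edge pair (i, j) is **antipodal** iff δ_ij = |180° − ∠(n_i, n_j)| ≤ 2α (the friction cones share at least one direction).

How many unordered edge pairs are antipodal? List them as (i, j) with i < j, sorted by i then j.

count = 2; pairs: (0,2), (1,4)

α = atan 0.2 = 11.31°;  2α = 22.62°
n_0 = (+0.7172, +0.6969)
n_1 = (-0.9945, +0.1046)
n_2 = (-0.5007, -0.8656)
n_3 = (+0.2257, -0.9742)
n_4 = (+0.9998, -0.0222)
  (0,1): δ = 50.18°  ·
  (0,2): δ = 15.78°  ✓
  (0,3): δ = 58.87°  ·
  (0,4): δ = 134.55°  ·
  (1,2): δ = 114.04°  ·
  (1,3): δ = 70.95°  ·
  (1,4): δ = 4.73°  ✓
  (2,3): δ = 136.91°  ·
  (2,4): δ = 61.23°  ·
  (3,4): δ = 104.32°  ·
antipodal pairs: 2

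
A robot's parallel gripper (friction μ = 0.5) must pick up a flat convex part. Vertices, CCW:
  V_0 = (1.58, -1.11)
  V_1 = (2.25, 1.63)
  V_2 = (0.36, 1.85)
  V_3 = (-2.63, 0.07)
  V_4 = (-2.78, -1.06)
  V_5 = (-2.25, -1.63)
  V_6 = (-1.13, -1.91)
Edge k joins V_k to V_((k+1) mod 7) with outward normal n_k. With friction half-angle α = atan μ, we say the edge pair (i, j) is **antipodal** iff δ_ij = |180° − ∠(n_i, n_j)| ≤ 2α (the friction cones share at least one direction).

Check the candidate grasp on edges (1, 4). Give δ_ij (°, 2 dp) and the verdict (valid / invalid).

α = atan 0.5 = 26.57°;  2α = 53.13°
edge 1: e_1 = (-1.89, +0.22);  n_1 = (+0.1156, +0.9933)
edge 4: e_4 = (+0.53, -0.57);  n_4 = (-0.7323, -0.6809)
∠(n_1, n_4) = 139.56°
δ = |180° − 139.56°| = 40.44°
40.44° ≤ 2α = 53.13°  →  valid

δ = 40.44°, valid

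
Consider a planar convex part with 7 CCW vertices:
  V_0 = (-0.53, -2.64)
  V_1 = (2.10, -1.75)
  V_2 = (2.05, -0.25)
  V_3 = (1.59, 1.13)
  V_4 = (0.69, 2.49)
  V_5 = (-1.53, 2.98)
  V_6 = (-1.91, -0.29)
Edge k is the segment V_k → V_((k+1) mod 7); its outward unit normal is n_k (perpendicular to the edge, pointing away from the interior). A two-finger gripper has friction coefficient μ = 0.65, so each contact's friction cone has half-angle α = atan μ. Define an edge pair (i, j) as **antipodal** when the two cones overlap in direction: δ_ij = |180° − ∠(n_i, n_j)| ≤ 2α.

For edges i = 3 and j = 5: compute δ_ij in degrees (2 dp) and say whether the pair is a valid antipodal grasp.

δ = 40.12°, valid

α = atan 0.65 = 33.02°;  2α = 66.05°
edge 3: e_3 = (-0.90, +1.36);  n_3 = (+0.8339, +0.5519)
edge 5: e_5 = (-0.38, -3.27);  n_5 = (-0.9933, +0.1154)
∠(n_3, n_5) = 139.88°
δ = |180° − 139.88°| = 40.12°
40.12° ≤ 2α = 66.05°  →  valid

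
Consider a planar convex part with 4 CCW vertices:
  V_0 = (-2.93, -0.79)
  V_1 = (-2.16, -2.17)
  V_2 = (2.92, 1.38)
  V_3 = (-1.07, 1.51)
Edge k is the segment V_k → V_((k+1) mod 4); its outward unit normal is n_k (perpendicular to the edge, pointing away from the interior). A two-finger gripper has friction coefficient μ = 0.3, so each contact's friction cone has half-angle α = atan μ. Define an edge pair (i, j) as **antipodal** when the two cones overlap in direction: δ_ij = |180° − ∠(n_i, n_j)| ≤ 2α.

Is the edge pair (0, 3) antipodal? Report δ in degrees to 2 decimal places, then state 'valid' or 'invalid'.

α = atan 0.3 = 16.70°;  2α = 33.40°
edge 0: e_0 = (+0.77, -1.38);  n_0 = (-0.8733, -0.4873)
edge 3: e_3 = (-1.86, -2.30);  n_3 = (-0.7776, +0.6288)
∠(n_0, n_3) = 68.12°
δ = |180° − 68.12°| = 111.88°
111.88° > 2α = 33.40°  →  invalid

δ = 111.88°, invalid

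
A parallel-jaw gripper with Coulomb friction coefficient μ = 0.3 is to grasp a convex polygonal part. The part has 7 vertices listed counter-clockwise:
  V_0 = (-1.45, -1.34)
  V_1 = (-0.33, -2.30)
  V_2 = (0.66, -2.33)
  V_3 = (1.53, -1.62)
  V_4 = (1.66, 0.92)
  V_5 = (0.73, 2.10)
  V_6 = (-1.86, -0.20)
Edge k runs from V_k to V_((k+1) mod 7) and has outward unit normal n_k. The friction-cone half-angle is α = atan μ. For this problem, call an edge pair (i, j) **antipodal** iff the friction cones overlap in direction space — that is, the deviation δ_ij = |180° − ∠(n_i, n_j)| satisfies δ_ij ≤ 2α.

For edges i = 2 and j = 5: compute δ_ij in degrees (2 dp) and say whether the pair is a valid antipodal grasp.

α = atan 0.3 = 16.70°;  2α = 33.40°
edge 2: e_2 = (+0.87, +0.71);  n_2 = (+0.6323, -0.7748)
edge 5: e_5 = (-2.59, -2.30);  n_5 = (-0.6640, +0.7477)
∠(n_2, n_5) = 177.61°
δ = |180° − 177.61°| = 2.39°
2.39° ≤ 2α = 33.40°  →  valid

δ = 2.39°, valid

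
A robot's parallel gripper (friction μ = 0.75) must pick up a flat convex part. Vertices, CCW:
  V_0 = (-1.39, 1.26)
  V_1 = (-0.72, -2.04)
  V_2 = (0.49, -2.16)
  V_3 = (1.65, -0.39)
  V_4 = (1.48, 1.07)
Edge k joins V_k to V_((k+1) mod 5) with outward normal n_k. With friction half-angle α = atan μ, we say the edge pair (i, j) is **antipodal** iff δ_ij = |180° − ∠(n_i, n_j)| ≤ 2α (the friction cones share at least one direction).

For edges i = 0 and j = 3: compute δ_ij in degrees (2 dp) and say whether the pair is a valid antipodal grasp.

δ = 4.84°, valid

α = atan 0.75 = 36.87°;  2α = 73.74°
edge 0: e_0 = (+0.67, -3.30);  n_0 = (-0.9800, -0.1990)
edge 3: e_3 = (-0.17, +1.46);  n_3 = (+0.9933, +0.1157)
∠(n_0, n_3) = 175.16°
δ = |180° − 175.16°| = 4.84°
4.84° ≤ 2α = 73.74°  →  valid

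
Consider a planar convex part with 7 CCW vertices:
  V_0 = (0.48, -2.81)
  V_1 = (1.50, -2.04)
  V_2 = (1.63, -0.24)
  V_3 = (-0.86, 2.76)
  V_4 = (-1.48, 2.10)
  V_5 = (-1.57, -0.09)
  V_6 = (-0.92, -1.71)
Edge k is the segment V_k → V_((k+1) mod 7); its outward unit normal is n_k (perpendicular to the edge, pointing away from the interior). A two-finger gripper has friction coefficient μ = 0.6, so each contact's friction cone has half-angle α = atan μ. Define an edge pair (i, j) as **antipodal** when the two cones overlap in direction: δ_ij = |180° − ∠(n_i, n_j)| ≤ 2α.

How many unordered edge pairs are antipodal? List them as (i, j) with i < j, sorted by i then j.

α = atan 0.6 = 30.96°;  2α = 61.93°
n_0 = (+0.6025, -0.7981)
n_1 = (+0.9974, -0.0720)
n_2 = (+0.7695, +0.6387)
n_3 = (-0.7288, +0.6847)
n_4 = (-0.9992, +0.0411)
n_5 = (-0.9281, -0.3724)
n_6 = (-0.6178, -0.7863)
  (0,1): δ = 131.18°  ·
  (0,2): δ = 87.36°  ·
  (0,3): δ = 9.74°  ✓
  (0,4): δ = 50.60°  ✓
  (0,5): δ = 74.81°  ·
  (0,6): δ = 104.79°  ·
  (1,2): δ = 136.18°  ·
  (1,3): δ = 39.08°  ✓
  (1,4): δ = 1.78°  ✓
  (1,5): δ = 25.99°  ✓
  (1,6): δ = 55.97°  ✓
  (2,3): δ = 82.90°  ·
  (2,4): δ = 42.05°  ✓
  (2,5): δ = 17.83°  ✓
  (2,6): δ = 12.15°  ✓
  (3,4): δ = 139.14°  ·
  (3,5): δ = 114.93°  ·
  (3,6): δ = 84.95°  ·
  (4,5): δ = 155.78°  ·
  (4,6): δ = 125.80°  ·
  (5,6): δ = 150.02°  ·
antipodal pairs: 9

count = 9; pairs: (0,3), (0,4), (1,3), (1,4), (1,5), (1,6), (2,4), (2,5), (2,6)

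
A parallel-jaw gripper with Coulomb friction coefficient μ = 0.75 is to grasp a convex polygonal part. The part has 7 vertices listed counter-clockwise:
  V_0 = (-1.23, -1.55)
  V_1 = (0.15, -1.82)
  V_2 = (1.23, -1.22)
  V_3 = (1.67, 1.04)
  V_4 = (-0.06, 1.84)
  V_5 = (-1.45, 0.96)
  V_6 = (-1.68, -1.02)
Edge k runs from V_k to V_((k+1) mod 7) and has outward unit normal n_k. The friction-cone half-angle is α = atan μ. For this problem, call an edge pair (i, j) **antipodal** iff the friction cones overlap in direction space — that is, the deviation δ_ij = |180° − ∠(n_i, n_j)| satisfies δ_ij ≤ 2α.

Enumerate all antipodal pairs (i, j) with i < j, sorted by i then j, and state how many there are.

count = 10; pairs: (0,3), (0,4), (1,3), (1,4), (1,5), (2,4), (2,5), (2,6), (3,5), (3,6)

α = atan 0.75 = 36.87°;  2α = 73.74°
n_0 = (-0.1920, -0.9814)
n_1 = (+0.4856, -0.8742)
n_2 = (+0.9816, -0.1911)
n_3 = (+0.4197, +0.9077)
n_4 = (-0.5349, +0.8449)
n_5 = (-0.9933, +0.1154)
n_6 = (-0.7623, -0.6472)
  (0,1): δ = 139.88°  ·
  (0,2): δ = 89.95°  ·
  (0,3): δ = 13.75°  ✓
  (0,4): δ = 43.41°  ✓
  (0,5): δ = 94.44°  ·
  (0,6): δ = 141.40°  ·
  (1,2): δ = 130.07°  ·
  (1,3): δ = 53.87°  ✓
  (1,4): δ = 3.28°  ✓
  (1,5): δ = 54.32°  ✓
  (1,6): δ = 101.28°  ·
  (2,3): δ = 103.80°  ·
  (2,4): δ = 46.65°  ✓
  (2,5): δ = 4.39°  ✓
  (2,6): δ = 51.35°  ✓
  (3,4): δ = 122.85°  ·
  (3,5): δ = 71.81°  ✓
  (3,6): δ = 24.85°  ✓
  (4,5): δ = 128.96°  ·
  (4,6): δ = 82.00°  ·
  (5,6): δ = 133.04°  ·
antipodal pairs: 10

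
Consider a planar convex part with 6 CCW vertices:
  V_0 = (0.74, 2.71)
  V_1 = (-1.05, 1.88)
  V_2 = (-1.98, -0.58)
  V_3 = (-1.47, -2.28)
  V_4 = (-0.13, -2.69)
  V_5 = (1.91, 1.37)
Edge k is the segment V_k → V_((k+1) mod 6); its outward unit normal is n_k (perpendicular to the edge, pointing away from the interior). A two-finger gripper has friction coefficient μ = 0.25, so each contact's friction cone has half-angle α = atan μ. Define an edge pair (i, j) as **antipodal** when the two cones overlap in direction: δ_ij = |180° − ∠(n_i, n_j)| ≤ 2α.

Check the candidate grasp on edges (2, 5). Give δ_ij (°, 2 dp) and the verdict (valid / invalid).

α = atan 0.25 = 14.04°;  2α = 28.07°
edge 2: e_2 = (+0.51, -1.70);  n_2 = (-0.9578, -0.2873)
edge 5: e_5 = (-1.17, +1.34);  n_5 = (+0.7533, +0.6577)
∠(n_2, n_5) = 155.57°
δ = |180° − 155.57°| = 24.43°
24.43° ≤ 2α = 28.07°  →  valid

δ = 24.43°, valid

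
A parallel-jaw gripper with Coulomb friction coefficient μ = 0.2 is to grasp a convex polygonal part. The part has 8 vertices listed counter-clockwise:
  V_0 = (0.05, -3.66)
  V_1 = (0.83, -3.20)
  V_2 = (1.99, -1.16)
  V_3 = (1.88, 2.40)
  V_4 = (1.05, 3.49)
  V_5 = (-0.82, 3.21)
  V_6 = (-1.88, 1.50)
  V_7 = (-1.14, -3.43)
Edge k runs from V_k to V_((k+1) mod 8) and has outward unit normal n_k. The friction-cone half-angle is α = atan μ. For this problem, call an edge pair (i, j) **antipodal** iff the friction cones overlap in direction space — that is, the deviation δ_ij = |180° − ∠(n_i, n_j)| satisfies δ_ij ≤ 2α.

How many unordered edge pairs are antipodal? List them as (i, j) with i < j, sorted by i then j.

α = atan 0.2 = 11.31°;  2α = 22.62°
n_0 = (+0.5080, -0.8614)
n_1 = (+0.8693, -0.4943)
n_2 = (+0.9995, +0.0309)
n_3 = (+0.7956, +0.6058)
n_4 = (-0.1481, +0.9890)
n_5 = (-0.8499, +0.5269)
n_6 = (-0.9889, -0.1484)
n_7 = (-0.1898, -0.9818)
  (0,1): δ = 150.15°  ·
  (0,2): δ = 118.76°  ·
  (0,3): δ = 83.24°  ·
  (0,4): δ = 22.01°  ✓
  (0,5): δ = 27.68°  ·
  (0,6): δ = 68.01°  ·
  (0,7): δ = 138.53°  ·
  (1,2): δ = 148.61°  ·
  (1,3): δ = 113.09°  ·
  (1,4): δ = 51.86°  ·
  (1,5): δ = 2.17°  ✓
  (1,6): δ = 38.16°  ·
  (1,7): δ = 108.68°  ·
  (2,3): δ = 144.48°  ·
  (2,4): δ = 83.25°  ·
  (2,5): δ = 33.56°  ·
  (2,6): δ = 6.77°  ✓
  (2,7): δ = 77.29°  ·
  (3,4): δ = 118.77°  ·
  (3,5): δ = 69.08°  ·
  (3,6): δ = 28.75°  ·
  (3,7): δ = 41.77°  ·
  (4,5): δ = 130.31°  ·
  (4,6): δ = 89.98°  ·
  (4,7): δ = 19.45°  ✓
  (5,6): δ = 139.67°  ·
  (5,7): δ = 69.15°  ·
  (6,7): δ = 109.48°  ·
antipodal pairs: 4

count = 4; pairs: (0,4), (1,5), (2,6), (4,7)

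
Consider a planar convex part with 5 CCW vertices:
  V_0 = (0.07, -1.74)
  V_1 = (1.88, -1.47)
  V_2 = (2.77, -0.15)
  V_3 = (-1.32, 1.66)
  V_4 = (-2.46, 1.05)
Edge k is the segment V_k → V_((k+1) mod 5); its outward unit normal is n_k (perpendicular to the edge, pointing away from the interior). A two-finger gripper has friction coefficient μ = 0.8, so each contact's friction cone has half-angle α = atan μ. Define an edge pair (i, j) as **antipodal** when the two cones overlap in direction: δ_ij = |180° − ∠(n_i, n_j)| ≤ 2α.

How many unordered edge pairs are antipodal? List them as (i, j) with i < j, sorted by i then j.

count = 6; pairs: (0,2), (0,3), (1,3), (1,4), (2,4), (3,4)

α = atan 0.8 = 38.66°;  2α = 77.32°
n_0 = (+0.1475, -0.9891)
n_1 = (+0.8291, -0.5590)
n_2 = (+0.4047, +0.9145)
n_3 = (-0.4718, +0.8817)
n_4 = (-0.7408, -0.6717)
  (0,1): δ = 132.47°  ·
  (0,2): δ = 32.36°  ✓
  (0,3): δ = 19.67°  ✓
  (0,4): δ = 123.72°  ·
  (1,2): δ = 79.88°  ·
  (1,3): δ = 27.86°  ✓
  (1,4): δ = 76.19°  ✓
  (2,3): δ = 127.98°  ·
  (2,4): δ = 23.93°  ✓
  (3,4): δ = 75.95°  ✓
antipodal pairs: 6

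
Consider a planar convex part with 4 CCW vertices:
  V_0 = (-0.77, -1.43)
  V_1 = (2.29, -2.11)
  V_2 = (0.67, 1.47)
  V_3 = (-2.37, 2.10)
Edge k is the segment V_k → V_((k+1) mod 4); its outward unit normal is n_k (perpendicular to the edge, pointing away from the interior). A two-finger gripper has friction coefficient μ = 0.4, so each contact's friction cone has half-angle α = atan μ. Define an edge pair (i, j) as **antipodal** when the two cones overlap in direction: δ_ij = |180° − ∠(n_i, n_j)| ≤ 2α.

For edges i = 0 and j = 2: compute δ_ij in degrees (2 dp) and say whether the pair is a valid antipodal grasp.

δ = 0.82°, valid

α = atan 0.4 = 21.80°;  2α = 43.60°
edge 0: e_0 = (+3.06, -0.68);  n_0 = (-0.2169, -0.9762)
edge 2: e_2 = (-3.04, +0.63);  n_2 = (+0.2029, +0.9792)
∠(n_0, n_2) = 179.18°
δ = |180° − 179.18°| = 0.82°
0.82° ≤ 2α = 43.60°  →  valid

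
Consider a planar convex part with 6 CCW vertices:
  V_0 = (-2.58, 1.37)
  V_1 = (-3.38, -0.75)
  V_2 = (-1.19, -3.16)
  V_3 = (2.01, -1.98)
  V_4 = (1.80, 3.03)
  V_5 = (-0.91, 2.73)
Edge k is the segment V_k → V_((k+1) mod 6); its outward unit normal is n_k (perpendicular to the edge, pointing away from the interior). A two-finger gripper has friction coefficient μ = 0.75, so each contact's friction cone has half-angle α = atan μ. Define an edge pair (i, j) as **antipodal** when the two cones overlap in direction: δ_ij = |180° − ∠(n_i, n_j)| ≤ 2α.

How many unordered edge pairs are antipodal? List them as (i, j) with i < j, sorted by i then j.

count = 7; pairs: (0,2), (0,3), (1,3), (1,4), (2,4), (2,5), (3,5)

α = atan 0.75 = 36.87°;  2α = 73.74°
n_0 = (-0.9356, +0.3531)
n_1 = (-0.7401, -0.6725)
n_2 = (+0.3460, -0.9382)
n_3 = (+0.9991, +0.0419)
n_4 = (-0.1100, +0.9939)
n_5 = (-0.6315, +0.7754)
  (0,1): δ = 117.06°  ·
  (0,2): δ = 49.08°  ✓
  (0,3): δ = 23.07°  ✓
  (0,4): δ = 116.99°  ·
  (0,5): δ = 149.83°  ·
  (1,2): δ = 112.02°  ·
  (1,3): δ = 39.86°  ✓
  (1,4): δ = 54.06°  ✓
  (1,5): δ = 86.90°  ·
  (2,3): δ = 107.84°  ·
  (2,4): δ = 13.92°  ✓
  (2,5): δ = 18.92°  ✓
  (3,4): δ = 86.08°  ·
  (3,5): δ = 53.24°  ✓
  (4,5): δ = 147.16°  ·
antipodal pairs: 7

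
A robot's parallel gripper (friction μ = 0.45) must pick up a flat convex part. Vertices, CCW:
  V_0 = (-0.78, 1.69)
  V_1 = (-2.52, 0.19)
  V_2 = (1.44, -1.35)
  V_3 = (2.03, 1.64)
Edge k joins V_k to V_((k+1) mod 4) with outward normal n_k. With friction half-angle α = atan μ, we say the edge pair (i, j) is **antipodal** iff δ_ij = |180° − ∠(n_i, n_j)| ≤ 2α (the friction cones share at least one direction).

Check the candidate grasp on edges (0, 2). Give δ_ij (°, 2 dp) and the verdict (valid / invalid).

α = atan 0.45 = 24.23°;  2α = 48.46°
edge 0: e_0 = (-1.74, -1.50);  n_0 = (-0.6529, +0.7574)
edge 2: e_2 = (+0.59, +2.99);  n_2 = (+0.9811, -0.1936)
∠(n_0, n_2) = 141.93°
δ = |180° − 141.93°| = 38.07°
38.07° ≤ 2α = 48.46°  →  valid

δ = 38.07°, valid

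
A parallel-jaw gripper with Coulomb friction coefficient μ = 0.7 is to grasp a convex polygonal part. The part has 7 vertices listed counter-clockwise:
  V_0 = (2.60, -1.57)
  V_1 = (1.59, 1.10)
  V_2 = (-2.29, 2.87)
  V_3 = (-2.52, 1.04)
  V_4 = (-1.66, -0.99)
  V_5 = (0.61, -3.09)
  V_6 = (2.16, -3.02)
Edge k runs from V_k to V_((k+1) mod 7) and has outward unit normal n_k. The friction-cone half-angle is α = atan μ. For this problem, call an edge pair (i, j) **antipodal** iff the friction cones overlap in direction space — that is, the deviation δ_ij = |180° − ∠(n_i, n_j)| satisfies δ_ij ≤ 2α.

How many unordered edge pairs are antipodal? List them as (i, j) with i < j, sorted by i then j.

α = atan 0.7 = 34.99°;  2α = 69.98°
n_0 = (+0.9353, +0.3538)
n_1 = (+0.4150, +0.9098)
n_2 = (-0.9922, +0.1247)
n_3 = (-0.9208, -0.3901)
n_4 = (-0.6791, -0.7341)
n_5 = (+0.0451, -0.9990)
n_6 = (+0.9569, -0.2904)
  (0,1): δ = 135.24°  ·
  (0,2): δ = 27.88°  ✓
  (0,3): δ = 2.24°  ✓
  (0,4): δ = 26.51°  ✓
  (0,5): δ = 71.87°  ·
  (0,6): δ = 142.40°  ·
  (1,2): δ = 72.64°  ·
  (1,3): δ = 42.52°  ✓
  (1,4): δ = 18.25°  ✓
  (1,5): δ = 27.11°  ✓
  (1,6): δ = 97.64°  ·
  (2,3): δ = 149.88°  ·
  (2,4): δ = 125.61°  ·
  (2,5): δ = 80.25°  ·
  (2,6): δ = 9.72°  ✓
  (3,4): δ = 155.73°  ·
  (3,5): δ = 110.37°  ·
  (3,6): δ = 39.84°  ✓
  (4,5): δ = 134.64°  ·
  (4,6): δ = 64.11°  ✓
  (5,6): δ = 109.47°  ·
antipodal pairs: 9

count = 9; pairs: (0,2), (0,3), (0,4), (1,3), (1,4), (1,5), (2,6), (3,6), (4,6)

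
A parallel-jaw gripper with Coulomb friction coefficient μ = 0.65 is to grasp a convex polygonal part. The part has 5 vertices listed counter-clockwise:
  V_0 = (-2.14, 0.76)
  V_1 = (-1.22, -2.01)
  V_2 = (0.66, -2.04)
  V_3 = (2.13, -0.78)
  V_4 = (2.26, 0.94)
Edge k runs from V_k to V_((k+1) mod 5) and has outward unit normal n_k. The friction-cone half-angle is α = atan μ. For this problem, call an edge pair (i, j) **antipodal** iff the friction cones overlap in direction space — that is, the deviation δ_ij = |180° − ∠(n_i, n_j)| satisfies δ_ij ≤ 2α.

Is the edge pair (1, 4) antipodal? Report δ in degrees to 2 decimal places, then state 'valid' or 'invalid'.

α = atan 0.65 = 33.02°;  2α = 66.05°
edge 1: e_1 = (+1.88, -0.03);  n_1 = (-0.0160, -0.9999)
edge 4: e_4 = (-4.40, -0.18);  n_4 = (-0.0409, +0.9992)
∠(n_1, n_4) = 176.74°
δ = |180° − 176.74°| = 3.26°
3.26° ≤ 2α = 66.05°  →  valid

δ = 3.26°, valid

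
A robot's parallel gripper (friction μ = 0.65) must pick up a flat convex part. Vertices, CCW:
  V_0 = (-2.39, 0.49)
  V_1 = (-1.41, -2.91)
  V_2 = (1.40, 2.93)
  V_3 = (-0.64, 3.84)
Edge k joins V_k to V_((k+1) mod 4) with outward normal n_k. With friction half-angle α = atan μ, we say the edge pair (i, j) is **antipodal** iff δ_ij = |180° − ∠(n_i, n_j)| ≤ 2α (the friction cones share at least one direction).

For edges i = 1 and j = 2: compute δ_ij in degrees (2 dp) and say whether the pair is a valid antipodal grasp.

α = atan 0.65 = 33.02°;  2α = 66.05°
edge 1: e_1 = (+2.81, +5.84);  n_1 = (+0.9011, -0.4336)
edge 2: e_2 = (-2.04, +0.91);  n_2 = (+0.4074, +0.9133)
∠(n_1, n_2) = 91.65°
δ = |180° − 91.65°| = 88.35°
88.35° > 2α = 66.05°  →  invalid

δ = 88.35°, invalid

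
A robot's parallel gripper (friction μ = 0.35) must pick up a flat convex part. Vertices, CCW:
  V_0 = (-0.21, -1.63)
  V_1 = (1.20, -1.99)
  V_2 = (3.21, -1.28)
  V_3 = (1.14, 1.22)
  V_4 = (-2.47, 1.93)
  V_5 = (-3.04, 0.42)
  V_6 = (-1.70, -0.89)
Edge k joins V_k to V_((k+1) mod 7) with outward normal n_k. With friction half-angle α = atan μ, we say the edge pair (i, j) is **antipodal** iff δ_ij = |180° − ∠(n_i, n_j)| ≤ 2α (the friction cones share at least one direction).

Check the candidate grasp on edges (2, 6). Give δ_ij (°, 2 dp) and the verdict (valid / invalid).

δ = 23.96°, valid

α = atan 0.35 = 19.29°;  2α = 38.58°
edge 2: e_2 = (-2.07, +2.50);  n_2 = (+0.7702, +0.6378)
edge 6: e_6 = (+1.49, -0.74);  n_6 = (-0.4448, -0.8956)
∠(n_2, n_6) = 156.04°
δ = |180° − 156.04°| = 23.96°
23.96° ≤ 2α = 38.58°  →  valid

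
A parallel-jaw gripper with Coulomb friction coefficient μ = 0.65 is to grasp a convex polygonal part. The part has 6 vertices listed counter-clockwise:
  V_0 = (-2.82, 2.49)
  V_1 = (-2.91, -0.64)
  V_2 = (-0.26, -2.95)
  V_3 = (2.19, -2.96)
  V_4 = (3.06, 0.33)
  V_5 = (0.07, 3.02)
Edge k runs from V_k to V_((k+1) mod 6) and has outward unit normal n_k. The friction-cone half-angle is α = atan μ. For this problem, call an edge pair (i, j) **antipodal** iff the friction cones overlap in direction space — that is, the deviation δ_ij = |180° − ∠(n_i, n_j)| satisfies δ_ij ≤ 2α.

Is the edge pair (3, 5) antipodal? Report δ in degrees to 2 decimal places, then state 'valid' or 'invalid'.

δ = 64.80°, valid

α = atan 0.65 = 33.02°;  2α = 66.05°
edge 3: e_3 = (+0.87, +3.29);  n_3 = (+0.9668, -0.2557)
edge 5: e_5 = (-2.89, -0.53);  n_5 = (-0.1804, +0.9836)
∠(n_3, n_5) = 115.20°
δ = |180° − 115.20°| = 64.80°
64.80° ≤ 2α = 66.05°  →  valid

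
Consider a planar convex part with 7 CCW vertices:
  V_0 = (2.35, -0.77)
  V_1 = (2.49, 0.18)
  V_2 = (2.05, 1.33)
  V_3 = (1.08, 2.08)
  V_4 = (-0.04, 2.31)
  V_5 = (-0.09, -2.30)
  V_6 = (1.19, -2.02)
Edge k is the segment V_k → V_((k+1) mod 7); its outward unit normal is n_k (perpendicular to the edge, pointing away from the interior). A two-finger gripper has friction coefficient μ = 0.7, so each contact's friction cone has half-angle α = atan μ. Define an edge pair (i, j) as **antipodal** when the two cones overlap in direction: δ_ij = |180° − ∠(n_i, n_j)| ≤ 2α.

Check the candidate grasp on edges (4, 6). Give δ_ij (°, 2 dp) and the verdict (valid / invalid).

δ = 42.24°, valid

α = atan 0.7 = 34.99°;  2α = 69.98°
edge 4: e_4 = (-0.05, -4.61);  n_4 = (-0.9999, +0.0108)
edge 6: e_6 = (+1.16, +1.25);  n_6 = (+0.7330, -0.6802)
∠(n_4, n_6) = 137.76°
δ = |180° − 137.76°| = 42.24°
42.24° ≤ 2α = 69.98°  →  valid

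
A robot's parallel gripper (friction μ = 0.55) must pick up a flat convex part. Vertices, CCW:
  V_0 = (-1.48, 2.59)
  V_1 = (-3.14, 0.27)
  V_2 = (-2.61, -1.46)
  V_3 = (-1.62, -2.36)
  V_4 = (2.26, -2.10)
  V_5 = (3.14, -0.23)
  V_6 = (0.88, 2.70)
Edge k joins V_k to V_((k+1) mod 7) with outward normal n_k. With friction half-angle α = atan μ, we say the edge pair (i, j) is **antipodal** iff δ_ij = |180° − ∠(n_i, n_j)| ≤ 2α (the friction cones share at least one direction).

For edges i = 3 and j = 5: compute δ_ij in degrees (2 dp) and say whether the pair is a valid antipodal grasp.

α = atan 0.55 = 28.81°;  2α = 57.62°
edge 3: e_3 = (+3.88, +0.26);  n_3 = (+0.0669, -0.9978)
edge 5: e_5 = (-2.26, +2.93);  n_5 = (+0.7918, +0.6108)
∠(n_3, n_5) = 123.81°
δ = |180° − 123.81°| = 56.19°
56.19° ≤ 2α = 57.62°  →  valid

δ = 56.19°, valid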